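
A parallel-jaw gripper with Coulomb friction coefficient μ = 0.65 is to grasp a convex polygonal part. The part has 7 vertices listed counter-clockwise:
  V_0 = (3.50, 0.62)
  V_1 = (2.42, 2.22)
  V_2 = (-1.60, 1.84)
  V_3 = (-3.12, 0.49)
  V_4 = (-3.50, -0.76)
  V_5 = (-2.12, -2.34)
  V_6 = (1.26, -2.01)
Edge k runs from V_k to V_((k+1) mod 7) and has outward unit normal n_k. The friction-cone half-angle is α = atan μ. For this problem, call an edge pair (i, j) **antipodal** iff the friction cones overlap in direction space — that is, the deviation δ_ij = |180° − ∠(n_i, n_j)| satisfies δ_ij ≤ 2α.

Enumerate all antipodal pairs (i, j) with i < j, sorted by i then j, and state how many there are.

count = 9; pairs: (0,3), (0,4), (0,5), (1,4), (1,5), (1,6), (2,5), (2,6), (3,6)

α = atan 0.65 = 33.02°;  2α = 66.05°
n_0 = (+0.8288, +0.5595)
n_1 = (-0.0941, +0.9956)
n_2 = (-0.6641, +0.7477)
n_3 = (-0.9568, +0.2909)
n_4 = (-0.7532, -0.6578)
n_5 = (+0.0972, -0.9953)
n_6 = (+0.7613, -0.6484)
  (0,1): δ = 118.62°  ·
  (0,2): δ = 82.41°  ·
  (0,3): δ = 50.93°  ✓
  (0,4): δ = 7.12°  ✓
  (0,5): δ = 61.56°  ✓
  (0,6): δ = 105.56°  ·
  (1,2): δ = 143.79°  ·
  (1,3): δ = 112.31°  ·
  (1,4): δ = 54.27°  ✓
  (1,5): δ = 0.18°  ✓
  (1,6): δ = 44.18°  ✓
  (2,3): δ = 148.52°  ·
  (2,4): δ = 90.48°  ·
  (2,5): δ = 36.03°  ✓
  (2,6): δ = 7.97°  ✓
  (3,4): δ = 121.96°  ·
  (3,5): δ = 67.51°  ·
  (3,6): δ = 23.51°  ✓
  (4,5): δ = 125.56°  ·
  (4,6): δ = 81.56°  ·
  (5,6): δ = 136.00°  ·
antipodal pairs: 9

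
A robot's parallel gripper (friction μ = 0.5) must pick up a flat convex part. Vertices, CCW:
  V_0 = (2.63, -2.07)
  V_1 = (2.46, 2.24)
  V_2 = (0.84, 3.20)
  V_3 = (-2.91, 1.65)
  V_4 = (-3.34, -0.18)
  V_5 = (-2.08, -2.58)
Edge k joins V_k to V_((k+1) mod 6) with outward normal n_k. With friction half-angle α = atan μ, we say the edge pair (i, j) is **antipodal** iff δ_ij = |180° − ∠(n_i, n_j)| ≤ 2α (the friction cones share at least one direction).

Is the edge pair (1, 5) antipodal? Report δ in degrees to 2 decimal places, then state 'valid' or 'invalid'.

α = atan 0.5 = 26.57°;  2α = 53.13°
edge 1: e_1 = (-1.62, +0.96);  n_1 = (+0.5098, +0.8603)
edge 5: e_5 = (+4.71, +0.51);  n_5 = (+0.1077, -0.9942)
∠(n_1, n_5) = 143.17°
δ = |180° − 143.17°| = 36.83°
36.83° ≤ 2α = 53.13°  →  valid

δ = 36.83°, valid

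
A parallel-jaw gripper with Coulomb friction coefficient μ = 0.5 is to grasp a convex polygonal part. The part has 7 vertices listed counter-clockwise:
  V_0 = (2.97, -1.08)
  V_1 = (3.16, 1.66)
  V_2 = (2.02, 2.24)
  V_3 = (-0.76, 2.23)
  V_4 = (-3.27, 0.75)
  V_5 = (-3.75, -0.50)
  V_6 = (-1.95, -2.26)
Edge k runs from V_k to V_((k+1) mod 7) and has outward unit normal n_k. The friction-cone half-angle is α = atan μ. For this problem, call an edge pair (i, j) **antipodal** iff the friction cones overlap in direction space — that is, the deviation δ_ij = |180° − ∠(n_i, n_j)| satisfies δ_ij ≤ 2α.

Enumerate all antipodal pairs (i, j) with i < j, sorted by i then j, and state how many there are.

α = atan 0.5 = 26.57°;  2α = 53.13°
n_0 = (+0.9976, -0.0692)
n_1 = (+0.4535, +0.8913)
n_2 = (-0.0036, +1.0000)
n_3 = (-0.5079, +0.8614)
n_4 = (-0.9335, +0.3585)
n_5 = (-0.6991, -0.7150)
n_6 = (+0.2332, -0.9724)
  (0,1): δ = 113.00°  ·
  (0,2): δ = 85.83°  ·
  (0,3): δ = 55.51°  ·
  (0,4): δ = 17.04°  ✓
  (0,5): δ = 49.61°  ✓
  (0,6): δ = 107.45°  ·
  (1,2): δ = 152.83°  ·
  (1,3): δ = 122.51°  ·
  (1,4): δ = 84.04°  ·
  (1,5): δ = 17.39°  ✓
  (1,6): δ = 40.45°  ✓
  (2,3): δ = 149.68°  ·
  (2,4): δ = 111.21°  ·
  (2,5): δ = 44.56°  ✓
  (2,6): δ = 13.28°  ✓
  (3,4): δ = 141.53°  ·
  (3,5): δ = 74.88°  ·
  (3,6): δ = 17.04°  ✓
  (4,5): δ = 113.35°  ·
  (4,6): δ = 55.51°  ·
  (5,6): δ = 122.16°  ·
antipodal pairs: 7

count = 7; pairs: (0,4), (0,5), (1,5), (1,6), (2,5), (2,6), (3,6)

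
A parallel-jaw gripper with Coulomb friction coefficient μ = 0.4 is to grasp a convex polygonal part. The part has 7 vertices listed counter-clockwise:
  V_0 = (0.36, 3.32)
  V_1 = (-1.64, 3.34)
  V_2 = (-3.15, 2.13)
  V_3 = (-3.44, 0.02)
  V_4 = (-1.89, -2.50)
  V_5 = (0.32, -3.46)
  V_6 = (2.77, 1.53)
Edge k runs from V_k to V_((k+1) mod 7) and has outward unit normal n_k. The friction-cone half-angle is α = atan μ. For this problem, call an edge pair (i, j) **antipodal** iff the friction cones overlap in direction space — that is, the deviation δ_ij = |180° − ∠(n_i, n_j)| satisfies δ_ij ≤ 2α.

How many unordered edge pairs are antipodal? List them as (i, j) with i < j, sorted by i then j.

count = 5; pairs: (0,4), (1,5), (2,5), (3,6), (4,6)

α = atan 0.4 = 21.80°;  2α = 43.60°
n_0 = (+0.0100, +1.0000)
n_1 = (-0.6253, +0.7804)
n_2 = (-0.9907, +0.1362)
n_3 = (-0.8518, -0.5239)
n_4 = (-0.3984, -0.9172)
n_5 = (+0.8976, -0.4407)
n_6 = (+0.5963, +0.8028)
  (0,1): δ = 140.72°  ·
  (0,2): δ = 97.25°  ·
  (0,3): δ = 57.83°  ·
  (0,4): δ = 22.91°  ✓
  (0,5): δ = 64.42°  ·
  (0,6): δ = 143.97°  ·
  (1,2): δ = 136.53°  ·
  (1,3): δ = 97.11°  ·
  (1,4): δ = 62.19°  ·
  (1,5): δ = 25.14°  ✓
  (1,6): δ = 104.69°  ·
  (2,3): δ = 140.58°  ·
  (2,4): δ = 105.65°  ·
  (2,5): δ = 18.32°  ✓
  (2,6): δ = 61.22°  ·
  (3,4): δ = 145.07°  ·
  (3,5): δ = 57.75°  ·
  (3,6): δ = 21.80°  ✓
  (4,5): δ = 92.67°  ·
  (4,6): δ = 13.12°  ✓
  (5,6): δ = 100.45°  ·
antipodal pairs: 5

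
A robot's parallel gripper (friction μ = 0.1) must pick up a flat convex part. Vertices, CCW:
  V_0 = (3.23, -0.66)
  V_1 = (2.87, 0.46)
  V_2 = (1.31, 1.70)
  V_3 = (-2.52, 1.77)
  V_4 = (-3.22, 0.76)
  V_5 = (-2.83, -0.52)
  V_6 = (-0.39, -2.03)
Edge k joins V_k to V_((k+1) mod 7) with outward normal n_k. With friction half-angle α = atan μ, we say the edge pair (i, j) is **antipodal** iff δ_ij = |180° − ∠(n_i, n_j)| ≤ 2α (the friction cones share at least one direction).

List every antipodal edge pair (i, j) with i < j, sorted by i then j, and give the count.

α = atan 0.1 = 5.71°;  2α = 11.42°
n_0 = (+0.9520, +0.3060)
n_1 = (+0.6222, +0.7828)
n_2 = (+0.0183, +0.9998)
n_3 = (-0.8219, +0.5696)
n_4 = (-0.9566, -0.2915)
n_5 = (-0.5262, -0.8503)
n_6 = (+0.3540, -0.9353)
  (0,1): δ = 146.30°  ·
  (0,2): δ = 108.87°  ·
  (0,3): δ = 52.54°  ·
  (0,4): δ = 0.87°  ✓
  (0,5): δ = 40.43°  ·
  (0,6): δ = 92.91°  ·
  (1,2): δ = 142.57°  ·
  (1,3): δ = 86.24°  ·
  (1,4): δ = 34.57°  ·
  (1,5): δ = 6.73°  ✓
  (1,6): δ = 59.21°  ·
  (2,3): δ = 123.68°  ·
  (2,4): δ = 72.01°  ·
  (2,5): δ = 30.70°  ·
  (2,6): δ = 21.78°  ·
  (3,4): δ = 128.33°  ·
  (3,5): δ = 87.03°  ·
  (3,6): δ = 34.55°  ·
  (4,5): δ = 138.70°  ·
  (4,6): δ = 86.22°  ·
  (5,6): δ = 127.52°  ·
antipodal pairs: 2

count = 2; pairs: (0,4), (1,5)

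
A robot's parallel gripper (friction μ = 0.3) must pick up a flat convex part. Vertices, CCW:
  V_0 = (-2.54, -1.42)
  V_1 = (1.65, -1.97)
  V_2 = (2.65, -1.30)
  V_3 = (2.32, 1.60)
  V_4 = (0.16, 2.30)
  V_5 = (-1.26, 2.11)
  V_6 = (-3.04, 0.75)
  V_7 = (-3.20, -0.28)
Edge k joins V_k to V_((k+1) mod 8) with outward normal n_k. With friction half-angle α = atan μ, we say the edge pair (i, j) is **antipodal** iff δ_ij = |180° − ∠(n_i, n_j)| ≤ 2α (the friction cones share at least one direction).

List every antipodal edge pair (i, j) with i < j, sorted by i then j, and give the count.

count = 6; pairs: (0,3), (0,4), (1,4), (1,5), (2,6), (2,7)

α = atan 0.3 = 16.70°;  2α = 33.40°
n_0 = (-0.1301, -0.9915)
n_1 = (+0.5566, -0.8308)
n_2 = (+0.9936, +0.1131)
n_3 = (+0.3083, +0.9513)
n_4 = (-0.1326, +0.9912)
n_5 = (-0.6071, +0.7946)
n_6 = (-0.9881, +0.1535)
n_7 = (-0.8654, -0.5010)
  (0,1): δ = 138.70°  ·
  (0,2): δ = 76.03°  ·
  (0,3): δ = 10.48°  ✓
  (0,4): δ = 15.10°  ✓
  (0,5): δ = 44.86°  ·
  (0,6): δ = 88.65°  ·
  (0,7): δ = 127.55°  ·
  (1,2): δ = 117.33°  ·
  (1,3): δ = 51.78°  ·
  (1,4): δ = 26.20°  ✓
  (1,5): δ = 3.56°  ✓
  (1,6): δ = 47.35°  ·
  (1,7): δ = 86.25°  ·
  (2,3): δ = 114.45°  ·
  (2,4): δ = 88.87°  ·
  (2,5): δ = 59.11°  ·
  (2,6): δ = 15.32°  ✓
  (2,7): δ = 23.58°  ✓
  (3,4): δ = 154.42°  ·
  (3,5): δ = 124.66°  ·
  (3,6): δ = 80.87°  ·
  (3,7): δ = 41.98°  ·
  (4,5): δ = 150.24°  ·
  (4,6): δ = 106.45°  ·
  (4,7): δ = 67.55°  ·
  (5,6): δ = 136.21°  ·
  (5,7): δ = 97.31°  ·
  (6,7): δ = 141.10°  ·
antipodal pairs: 6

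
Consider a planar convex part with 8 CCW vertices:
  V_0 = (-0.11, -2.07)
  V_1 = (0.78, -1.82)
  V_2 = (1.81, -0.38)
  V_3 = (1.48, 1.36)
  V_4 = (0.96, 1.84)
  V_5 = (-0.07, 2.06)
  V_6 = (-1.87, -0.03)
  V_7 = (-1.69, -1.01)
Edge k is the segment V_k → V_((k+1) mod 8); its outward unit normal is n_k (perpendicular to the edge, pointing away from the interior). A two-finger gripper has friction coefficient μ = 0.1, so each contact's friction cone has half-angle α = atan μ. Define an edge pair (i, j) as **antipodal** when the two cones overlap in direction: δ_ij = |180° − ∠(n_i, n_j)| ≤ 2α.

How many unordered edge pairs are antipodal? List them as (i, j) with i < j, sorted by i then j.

α = atan 0.1 = 5.71°;  2α = 11.42°
n_0 = (+0.2704, -0.9627)
n_1 = (+0.8134, -0.5818)
n_2 = (+0.9825, +0.1863)
n_3 = (+0.6783, +0.7348)
n_4 = (+0.2089, +0.9779)
n_5 = (-0.7577, +0.6526)
n_6 = (-0.9835, -0.1807)
n_7 = (-0.5571, -0.8304)
  (0,1): δ = 141.27°  ·
  (0,2): δ = 94.95°  ·
  (0,3): δ = 58.40°  ·
  (0,4): δ = 27.75°  ·
  (0,5): δ = 33.57°  ·
  (0,6): δ = 84.72°  ·
  (0,7): δ = 130.45°  ·
  (1,2): δ = 133.69°  ·
  (1,3): δ = 97.13°  ·
  (1,4): δ = 66.48°  ·
  (1,5): δ = 5.16°  ✓
  (1,6): δ = 45.98°  ·
  (1,7): δ = 91.72°  ·
  (2,3): δ = 143.45°  ·
  (2,4): δ = 112.80°  ·
  (2,5): δ = 51.48°  ·
  (2,6): δ = 0.33°  ✓
  (2,7): δ = 45.40°  ·
  (3,4): δ = 149.35°  ·
  (3,5): δ = 88.03°  ·
  (3,6): δ = 36.88°  ·
  (3,7): δ = 8.85°  ✓
  (4,5): δ = 118.68°  ·
  (4,6): δ = 67.54°  ·
  (4,7): δ = 21.80°  ·
  (5,6): δ = 128.86°  ·
  (5,7): δ = 83.12°  ·
  (6,7): δ = 134.26°  ·
antipodal pairs: 3

count = 3; pairs: (1,5), (2,6), (3,7)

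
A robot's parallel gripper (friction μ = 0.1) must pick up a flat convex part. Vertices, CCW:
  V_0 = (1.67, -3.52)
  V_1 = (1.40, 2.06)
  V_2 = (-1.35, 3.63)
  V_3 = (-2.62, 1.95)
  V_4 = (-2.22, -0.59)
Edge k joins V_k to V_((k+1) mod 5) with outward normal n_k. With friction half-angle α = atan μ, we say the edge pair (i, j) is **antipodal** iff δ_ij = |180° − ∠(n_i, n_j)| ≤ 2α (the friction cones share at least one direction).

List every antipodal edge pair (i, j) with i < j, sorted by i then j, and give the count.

α = atan 0.1 = 5.71°;  2α = 11.42°
n_0 = (+0.9988, +0.0483)
n_1 = (+0.4958, +0.8684)
n_2 = (-0.7977, +0.6030)
n_3 = (-0.9878, -0.1556)
n_4 = (-0.6016, -0.7988)
  (0,1): δ = 122.49°  ·
  (0,2): δ = 39.86°  ·
  (0,3): δ = 6.18°  ✓
  (0,4): δ = 50.24°  ·
  (1,2): δ = 97.37°  ·
  (1,3): δ = 51.33°  ·
  (1,4): δ = 7.27°  ✓
  (2,3): δ = 133.96°  ·
  (2,4): δ = 89.90°  ·
  (3,4): δ = 135.94°  ·
antipodal pairs: 2

count = 2; pairs: (0,3), (1,4)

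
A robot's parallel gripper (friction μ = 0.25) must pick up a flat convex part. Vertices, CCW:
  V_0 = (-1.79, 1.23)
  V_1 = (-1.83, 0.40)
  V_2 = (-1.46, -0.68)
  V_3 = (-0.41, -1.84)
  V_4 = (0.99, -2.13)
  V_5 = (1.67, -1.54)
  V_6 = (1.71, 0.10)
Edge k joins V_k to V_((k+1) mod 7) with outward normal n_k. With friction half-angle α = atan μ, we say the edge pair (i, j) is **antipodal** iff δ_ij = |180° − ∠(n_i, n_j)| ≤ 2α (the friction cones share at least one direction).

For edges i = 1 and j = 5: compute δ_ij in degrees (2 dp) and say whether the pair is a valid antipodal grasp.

δ = 20.31°, valid

α = atan 0.25 = 14.04°;  2α = 28.07°
edge 1: e_1 = (+0.37, -1.08);  n_1 = (-0.9460, -0.3241)
edge 5: e_5 = (+0.04, +1.64);  n_5 = (+0.9997, -0.0244)
∠(n_1, n_5) = 159.69°
δ = |180° − 159.69°| = 20.31°
20.31° ≤ 2α = 28.07°  →  valid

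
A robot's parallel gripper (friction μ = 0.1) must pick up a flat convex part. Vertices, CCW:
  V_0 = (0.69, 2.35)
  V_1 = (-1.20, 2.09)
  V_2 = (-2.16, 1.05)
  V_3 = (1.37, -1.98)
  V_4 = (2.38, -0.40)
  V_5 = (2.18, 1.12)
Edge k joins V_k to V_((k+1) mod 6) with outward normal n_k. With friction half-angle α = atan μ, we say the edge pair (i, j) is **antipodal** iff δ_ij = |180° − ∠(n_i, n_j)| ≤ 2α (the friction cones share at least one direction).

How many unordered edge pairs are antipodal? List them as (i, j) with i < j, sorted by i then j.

count = 2; pairs: (1,3), (2,5)

α = atan 0.1 = 5.71°;  2α = 11.42°
n_0 = (-0.1363, +0.9907)
n_1 = (-0.7348, +0.6783)
n_2 = (-0.6513, -0.7588)
n_3 = (+0.8426, -0.5386)
n_4 = (+0.9915, +0.1305)
n_5 = (+0.6366, +0.7712)
  (0,1): δ = 140.54°  ·
  (0,2): δ = 48.47°  ·
  (0,3): δ = 49.58°  ·
  (0,4): δ = 89.66°  ·
  (0,5): δ = 132.63°  ·
  (1,2): δ = 87.93°  ·
  (1,3): δ = 10.12°  ✓
  (1,4): δ = 50.21°  ·
  (1,5): δ = 93.17°  ·
  (2,3): δ = 81.95°  ·
  (2,4): δ = 41.86°  ·
  (2,5): δ = 1.10°  ✓
  (3,4): δ = 139.92°  ·
  (3,5): δ = 96.95°  ·
  (4,5): δ = 137.04°  ·
antipodal pairs: 2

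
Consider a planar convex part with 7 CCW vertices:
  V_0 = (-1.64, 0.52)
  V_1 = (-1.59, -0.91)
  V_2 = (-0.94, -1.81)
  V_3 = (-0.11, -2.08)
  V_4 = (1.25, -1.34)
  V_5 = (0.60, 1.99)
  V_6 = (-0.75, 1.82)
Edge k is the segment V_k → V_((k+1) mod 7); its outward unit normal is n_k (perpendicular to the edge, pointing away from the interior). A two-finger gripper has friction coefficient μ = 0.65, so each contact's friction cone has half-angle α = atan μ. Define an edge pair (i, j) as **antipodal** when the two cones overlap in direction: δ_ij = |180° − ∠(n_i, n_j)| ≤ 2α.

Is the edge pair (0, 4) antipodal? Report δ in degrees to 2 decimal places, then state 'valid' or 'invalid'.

α = atan 0.65 = 33.02°;  2α = 66.05°
edge 0: e_0 = (+0.05, -1.43);  n_0 = (-0.9994, -0.0349)
edge 4: e_4 = (-0.65, +3.33);  n_4 = (+0.9815, +0.1916)
∠(n_0, n_4) = 170.96°
δ = |180° − 170.96°| = 9.04°
9.04° ≤ 2α = 66.05°  →  valid

δ = 9.04°, valid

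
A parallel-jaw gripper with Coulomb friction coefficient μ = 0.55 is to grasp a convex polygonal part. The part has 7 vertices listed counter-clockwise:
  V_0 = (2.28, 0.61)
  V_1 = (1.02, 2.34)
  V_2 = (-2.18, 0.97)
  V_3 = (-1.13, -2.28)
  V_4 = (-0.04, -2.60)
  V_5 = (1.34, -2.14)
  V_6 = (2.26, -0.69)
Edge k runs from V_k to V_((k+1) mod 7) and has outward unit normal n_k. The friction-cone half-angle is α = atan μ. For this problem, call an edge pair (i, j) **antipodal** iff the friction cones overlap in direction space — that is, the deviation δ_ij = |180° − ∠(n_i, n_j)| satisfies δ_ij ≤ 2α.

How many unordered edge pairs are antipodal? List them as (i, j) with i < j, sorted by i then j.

count = 7; pairs: (0,2), (0,3), (1,3), (1,4), (1,5), (2,5), (2,6)

α = atan 0.55 = 28.81°;  2α = 57.62°
n_0 = (+0.8083, +0.5887)
n_1 = (-0.3936, +0.9193)
n_2 = (-0.9516, -0.3074)
n_3 = (-0.2817, -0.9595)
n_4 = (+0.3162, -0.9487)
n_5 = (+0.8444, -0.5357)
n_6 = (+0.9999, -0.0154)
  (0,1): δ = 102.89°  ·
  (0,2): δ = 18.16°  ✓
  (0,3): δ = 37.57°  ✓
  (0,4): δ = 72.37°  ·
  (0,5): δ = 111.54°  ·
  (0,6): δ = 143.05°  ·
  (1,2): δ = 95.27°  ·
  (1,3): δ = 39.54°  ✓
  (1,4): δ = 4.74°  ✓
  (1,5): δ = 34.43°  ✓
  (1,6): δ = 65.94°  ·
  (2,3): δ = 124.27°  ·
  (2,4): δ = 89.47°  ·
  (2,5): δ = 50.30°  ✓
  (2,6): δ = 18.79°  ✓
  (3,4): δ = 145.20°  ·
  (3,5): δ = 106.03°  ·
  (3,6): δ = 74.52°  ·
  (4,5): δ = 140.83°  ·
  (4,6): δ = 109.32°  ·
  (5,6): δ = 148.49°  ·
antipodal pairs: 7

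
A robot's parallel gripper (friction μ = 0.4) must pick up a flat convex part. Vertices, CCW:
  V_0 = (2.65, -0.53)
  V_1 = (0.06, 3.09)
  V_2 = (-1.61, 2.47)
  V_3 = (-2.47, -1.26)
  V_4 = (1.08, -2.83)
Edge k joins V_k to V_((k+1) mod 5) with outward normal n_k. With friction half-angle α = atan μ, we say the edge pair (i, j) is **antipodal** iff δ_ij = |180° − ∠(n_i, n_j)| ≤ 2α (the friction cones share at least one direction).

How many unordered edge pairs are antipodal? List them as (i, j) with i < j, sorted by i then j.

count = 3; pairs: (0,3), (1,4), (2,4)

α = atan 0.4 = 21.80°;  2α = 43.60°
n_0 = (+0.8133, +0.5819)
n_1 = (-0.3480, +0.9375)
n_2 = (-0.9744, +0.2247)
n_3 = (-0.4045, -0.9146)
n_4 = (+0.8259, -0.5638)
  (0,1): δ = 105.21°  ·
  (0,2): δ = 48.57°  ·
  (0,3): δ = 30.56°  ✓
  (0,4): δ = 110.10°  ·
  (1,2): δ = 123.35°  ·
  (1,3): δ = 44.23°  ·
  (1,4): δ = 35.31°  ✓
  (2,3): δ = 100.87°  ·
  (2,4): δ = 21.33°  ✓
  (3,4): δ = 100.46°  ·
antipodal pairs: 3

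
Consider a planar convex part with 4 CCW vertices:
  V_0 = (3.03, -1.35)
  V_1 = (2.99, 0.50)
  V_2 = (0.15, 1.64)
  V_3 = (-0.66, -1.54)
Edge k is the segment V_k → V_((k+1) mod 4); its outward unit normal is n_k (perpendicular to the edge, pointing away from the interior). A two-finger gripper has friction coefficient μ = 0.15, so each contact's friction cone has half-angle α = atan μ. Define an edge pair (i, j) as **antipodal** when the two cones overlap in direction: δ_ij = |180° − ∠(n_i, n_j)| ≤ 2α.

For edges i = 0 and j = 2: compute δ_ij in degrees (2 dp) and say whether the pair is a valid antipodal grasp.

α = atan 0.15 = 8.53°;  2α = 17.06°
edge 0: e_0 = (-0.04, +1.85);  n_0 = (+0.9998, +0.0216)
edge 2: e_2 = (-0.81, -3.18);  n_2 = (-0.9691, +0.2468)
∠(n_0, n_2) = 164.47°
δ = |180° − 164.47°| = 15.53°
15.53° ≤ 2α = 17.06°  →  valid

δ = 15.53°, valid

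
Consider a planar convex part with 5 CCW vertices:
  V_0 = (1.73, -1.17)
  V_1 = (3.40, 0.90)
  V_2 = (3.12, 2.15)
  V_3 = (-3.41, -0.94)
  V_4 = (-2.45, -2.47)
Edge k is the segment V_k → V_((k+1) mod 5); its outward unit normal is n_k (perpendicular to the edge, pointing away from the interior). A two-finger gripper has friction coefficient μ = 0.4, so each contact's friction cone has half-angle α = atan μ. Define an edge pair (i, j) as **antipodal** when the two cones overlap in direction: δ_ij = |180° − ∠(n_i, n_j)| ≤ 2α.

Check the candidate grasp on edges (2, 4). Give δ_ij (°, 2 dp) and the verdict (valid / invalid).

α = atan 0.4 = 21.80°;  2α = 43.60°
edge 2: e_2 = (-6.53, -3.09);  n_2 = (-0.4277, +0.9039)
edge 4: e_4 = (+4.18, +1.30);  n_4 = (+0.2970, -0.9549)
∠(n_2, n_4) = 171.95°
δ = |180° − 171.95°| = 8.05°
8.05° ≤ 2α = 43.60°  →  valid

δ = 8.05°, valid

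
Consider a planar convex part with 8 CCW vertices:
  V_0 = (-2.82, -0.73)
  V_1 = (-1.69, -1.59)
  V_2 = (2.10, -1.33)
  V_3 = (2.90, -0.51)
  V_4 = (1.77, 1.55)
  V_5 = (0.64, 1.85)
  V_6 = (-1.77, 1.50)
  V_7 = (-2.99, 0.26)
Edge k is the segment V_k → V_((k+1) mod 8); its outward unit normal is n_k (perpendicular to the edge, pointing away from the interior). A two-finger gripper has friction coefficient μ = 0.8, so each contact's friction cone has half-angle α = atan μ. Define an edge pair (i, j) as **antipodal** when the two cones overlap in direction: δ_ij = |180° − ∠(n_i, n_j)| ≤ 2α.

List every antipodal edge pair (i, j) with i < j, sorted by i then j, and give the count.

α = atan 0.8 = 38.66°;  2α = 77.32°
n_0 = (-0.6056, -0.7958)
n_1 = (+0.0684, -0.9977)
n_2 = (+0.7158, -0.6983)
n_3 = (+0.8768, +0.4809)
n_4 = (+0.2566, +0.9665)
n_5 = (-0.1437, +0.9896)
n_6 = (-0.7128, +0.7013)
n_7 = (-0.9856, -0.1692)
  (0,1): δ = 138.80°  ·
  (0,2): δ = 97.02°  ·
  (0,3): δ = 23.98°  ✓
  (0,4): δ = 22.41°  ✓
  (0,5): δ = 45.54°  ✓
  (0,6): δ = 82.74°  ·
  (0,7): δ = 137.02°  ·
  (1,2): δ = 138.22°  ·
  (1,3): δ = 65.18°  ✓
  (1,4): δ = 18.79°  ✓
  (1,5): δ = 4.34°  ✓
  (1,6): δ = 41.54°  ✓
  (1,7): δ = 95.82°  ·
  (2,3): δ = 106.96°  ·
  (2,4): δ = 60.58°  ✓
  (2,5): δ = 37.44°  ✓
  (2,6): δ = 0.24°  ✓
  (2,7): δ = 54.04°  ✓
  (3,4): δ = 133.61°  ·
  (3,5): δ = 110.48°  ·
  (3,6): δ = 73.28°  ✓
  (3,7): δ = 19.00°  ✓
  (4,5): δ = 156.87°  ·
  (4,6): δ = 119.67°  ·
  (4,7): δ = 65.39°  ✓
  (5,6): δ = 142.80°  ·
  (5,7): δ = 88.52°  ·
  (6,7): δ = 125.72°  ·
antipodal pairs: 14

count = 14; pairs: (0,3), (0,4), (0,5), (1,3), (1,4), (1,5), (1,6), (2,4), (2,5), (2,6), (2,7), (3,6), (3,7), (4,7)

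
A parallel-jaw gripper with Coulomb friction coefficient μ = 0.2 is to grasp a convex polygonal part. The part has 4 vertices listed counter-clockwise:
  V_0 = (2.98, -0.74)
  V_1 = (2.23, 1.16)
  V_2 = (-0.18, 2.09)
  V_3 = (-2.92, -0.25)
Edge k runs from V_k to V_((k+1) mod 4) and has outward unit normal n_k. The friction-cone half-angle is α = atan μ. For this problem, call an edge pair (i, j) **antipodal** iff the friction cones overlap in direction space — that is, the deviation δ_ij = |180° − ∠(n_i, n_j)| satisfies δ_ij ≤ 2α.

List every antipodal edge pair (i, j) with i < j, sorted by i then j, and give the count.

α = atan 0.2 = 11.31°;  2α = 22.62°
n_0 = (+0.9302, +0.3672)
n_1 = (+0.3600, +0.9329)
n_2 = (-0.6494, +0.7604)
n_3 = (-0.0828, -0.9966)
  (0,1): δ = 132.64°  ·
  (0,2): δ = 71.04°  ·
  (0,3): δ = 63.71°  ·
  (1,2): δ = 118.40°  ·
  (1,3): δ = 16.35°  ✓
  (2,3): δ = 45.25°  ·
antipodal pairs: 1

count = 1; pairs: (1,3)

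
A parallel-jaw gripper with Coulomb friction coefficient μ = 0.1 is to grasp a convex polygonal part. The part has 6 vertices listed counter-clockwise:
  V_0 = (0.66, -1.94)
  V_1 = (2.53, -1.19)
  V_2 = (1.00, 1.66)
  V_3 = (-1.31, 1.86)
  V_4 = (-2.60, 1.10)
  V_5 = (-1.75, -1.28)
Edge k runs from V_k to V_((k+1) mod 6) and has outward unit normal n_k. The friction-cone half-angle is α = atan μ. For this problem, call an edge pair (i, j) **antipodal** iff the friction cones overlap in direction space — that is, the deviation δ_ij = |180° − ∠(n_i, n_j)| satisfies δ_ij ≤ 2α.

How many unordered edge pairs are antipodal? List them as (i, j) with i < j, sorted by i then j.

α = atan 0.1 = 5.71°;  2α = 11.42°
n_0 = (+0.3722, -0.9281)
n_1 = (+0.8811, +0.4730)
n_2 = (+0.0863, +0.9963)
n_3 = (-0.5076, +0.8616)
n_4 = (-0.9417, -0.3363)
n_5 = (-0.2641, -0.9645)
  (0,1): δ = 83.63°  ·
  (0,2): δ = 26.80°  ·
  (0,3): δ = 8.65°  ✓
  (0,4): δ = 87.80°  ·
  (0,5): δ = 142.83°  ·
  (1,2): δ = 123.18°  ·
  (1,3): δ = 87.72°  ·
  (1,4): δ = 8.57°  ✓
  (1,5): δ = 46.46°  ·
  (2,3): δ = 144.55°  ·
  (2,4): δ = 65.40°  ·
  (2,5): δ = 10.37°  ✓
  (3,4): δ = 100.85°  ·
  (3,5): δ = 45.82°  ·
  (4,5): δ = 124.97°  ·
antipodal pairs: 3

count = 3; pairs: (0,3), (1,4), (2,5)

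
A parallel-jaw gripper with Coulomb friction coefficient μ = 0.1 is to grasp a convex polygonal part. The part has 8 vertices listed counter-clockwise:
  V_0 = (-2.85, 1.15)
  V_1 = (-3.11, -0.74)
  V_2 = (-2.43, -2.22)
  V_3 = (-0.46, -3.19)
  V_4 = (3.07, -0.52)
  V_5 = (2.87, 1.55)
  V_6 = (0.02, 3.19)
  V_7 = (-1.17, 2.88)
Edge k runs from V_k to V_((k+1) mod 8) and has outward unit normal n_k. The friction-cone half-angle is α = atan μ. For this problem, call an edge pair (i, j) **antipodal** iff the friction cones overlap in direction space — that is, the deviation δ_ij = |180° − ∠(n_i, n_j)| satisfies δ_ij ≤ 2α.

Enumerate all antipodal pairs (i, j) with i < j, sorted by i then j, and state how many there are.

α = atan 0.1 = 5.71°;  2α = 11.42°
n_0 = (-0.9907, +0.1363)
n_1 = (-0.9087, -0.4175)
n_2 = (-0.4417, -0.8971)
n_3 = (+0.6032, -0.7976)
n_4 = (+0.9954, +0.0962)
n_5 = (+0.4988, +0.8667)
n_6 = (-0.2521, +0.9677)
n_7 = (-0.7174, +0.6967)
  (0,1): δ = 147.49°  ·
  (0,2): δ = 108.38°  ·
  (0,3): δ = 45.06°  ·
  (0,4): δ = 13.35°  ·
  (0,5): δ = 67.92°  ·
  (0,6): δ = 112.43°  ·
  (0,7): δ = 143.67°  ·
  (1,2): δ = 140.89°  ·
  (1,3): δ = 77.57°  ·
  (1,4): δ = 19.16°  ·
  (1,5): δ = 35.41°  ·
  (1,6): δ = 79.92°  ·
  (1,7): δ = 111.16°  ·
  (2,3): δ = 116.68°  ·
  (2,4): δ = 58.27°  ·
  (2,5): δ = 3.70°  ✓
  (2,6): δ = 40.82°  ·
  (2,7): δ = 72.06°  ·
  (3,4): δ = 121.58°  ·
  (3,5): δ = 67.02°  ·
  (3,6): δ = 22.50°  ·
  (3,7): δ = 8.74°  ✓
  (4,5): δ = 125.44°  ·
  (4,6): δ = 80.92°  ·
  (4,7): δ = 49.68°  ·
  (5,6): δ = 135.48°  ·
  (5,7): δ = 104.24°  ·
  (6,7): δ = 148.76°  ·
antipodal pairs: 2

count = 2; pairs: (2,5), (3,7)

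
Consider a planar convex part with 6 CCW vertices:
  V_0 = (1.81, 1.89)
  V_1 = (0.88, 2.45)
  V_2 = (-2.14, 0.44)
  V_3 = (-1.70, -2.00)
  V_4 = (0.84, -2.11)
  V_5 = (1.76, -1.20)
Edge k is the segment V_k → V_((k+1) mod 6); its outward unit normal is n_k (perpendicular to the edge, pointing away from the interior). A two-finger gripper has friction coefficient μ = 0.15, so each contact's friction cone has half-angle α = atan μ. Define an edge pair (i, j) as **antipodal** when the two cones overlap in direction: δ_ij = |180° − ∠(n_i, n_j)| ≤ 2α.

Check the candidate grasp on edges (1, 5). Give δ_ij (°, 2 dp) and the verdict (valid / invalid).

α = atan 0.15 = 8.53°;  2α = 17.06°
edge 1: e_1 = (-3.02, -2.01);  n_1 = (-0.5541, +0.8325)
edge 5: e_5 = (+0.05, +3.09);  n_5 = (+0.9999, -0.0162)
∠(n_1, n_5) = 124.57°
δ = |180° − 124.57°| = 55.43°
55.43° > 2α = 17.06°  →  invalid

δ = 55.43°, invalid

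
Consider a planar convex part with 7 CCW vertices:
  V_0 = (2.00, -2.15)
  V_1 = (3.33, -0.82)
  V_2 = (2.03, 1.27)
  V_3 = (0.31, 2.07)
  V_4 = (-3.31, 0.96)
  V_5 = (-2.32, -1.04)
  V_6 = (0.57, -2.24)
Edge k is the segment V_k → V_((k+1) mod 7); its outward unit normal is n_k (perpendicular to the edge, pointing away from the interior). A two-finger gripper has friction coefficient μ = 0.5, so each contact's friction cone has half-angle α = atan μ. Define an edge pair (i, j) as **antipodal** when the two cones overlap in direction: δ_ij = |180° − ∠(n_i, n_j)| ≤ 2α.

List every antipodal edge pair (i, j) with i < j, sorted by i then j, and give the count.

count = 8; pairs: (0,3), (1,4), (1,5), (2,4), (2,5), (2,6), (3,5), (3,6)

α = atan 0.5 = 26.57°;  2α = 53.13°
n_0 = (+0.7071, -0.7071)
n_1 = (+0.8491, +0.5282)
n_2 = (+0.4217, +0.9067)
n_3 = (-0.2932, +0.9561)
n_4 = (-0.8962, -0.4436)
n_5 = (-0.3835, -0.9235)
n_6 = (+0.0628, -0.9980)
  (0,1): δ = 103.12°  ·
  (0,2): δ = 69.94°  ·
  (0,3): δ = 27.95°  ✓
  (0,4): δ = 71.34°  ·
  (0,5): δ = 112.45°  ·
  (0,6): δ = 138.60°  ·
  (1,2): δ = 146.83°  ·
  (1,3): δ = 104.83°  ·
  (1,4): δ = 5.55°  ✓
  (1,5): δ = 35.57°  ✓
  (1,6): δ = 61.72°  ·
  (2,3): δ = 138.01°  ·
  (2,4): δ = 38.72°  ✓
  (2,5): δ = 2.39°  ✓
  (2,6): δ = 28.55°  ✓
  (3,4): δ = 80.71°  ·
  (3,5): δ = 39.60°  ✓
  (3,6): δ = 13.45°  ✓
  (4,5): δ = 138.88°  ·
  (4,6): δ = 112.73°  ·
  (5,6): δ = 153.85°  ·
antipodal pairs: 8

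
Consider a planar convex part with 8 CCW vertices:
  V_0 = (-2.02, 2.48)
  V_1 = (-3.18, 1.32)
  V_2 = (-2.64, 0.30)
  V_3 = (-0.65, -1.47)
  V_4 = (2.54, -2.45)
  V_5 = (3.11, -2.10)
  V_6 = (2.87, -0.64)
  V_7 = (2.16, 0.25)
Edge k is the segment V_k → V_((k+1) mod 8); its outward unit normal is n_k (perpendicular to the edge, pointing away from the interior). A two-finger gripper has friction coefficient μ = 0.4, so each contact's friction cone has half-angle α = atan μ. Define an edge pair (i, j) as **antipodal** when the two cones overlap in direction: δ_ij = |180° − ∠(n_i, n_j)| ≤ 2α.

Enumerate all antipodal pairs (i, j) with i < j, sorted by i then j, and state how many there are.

count = 9; pairs: (0,4), (1,5), (1,6), (1,7), (2,5), (2,6), (2,7), (3,6), (3,7)

α = atan 0.4 = 21.80°;  2α = 43.60°
n_0 = (-0.7071, +0.7071)
n_1 = (-0.8838, -0.4679)
n_2 = (-0.6646, -0.7472)
n_3 = (-0.2937, -0.9559)
n_4 = (+0.5233, -0.8522)
n_5 = (+0.9868, +0.1622)
n_6 = (+0.7817, +0.6236)
n_7 = (+0.4707, +0.8823)
  (0,1): δ = 107.10°  ·
  (0,2): δ = 86.65°  ·
  (0,3): δ = 62.08°  ·
  (0,4): δ = 13.45°  ✓
  (0,5): δ = 54.33°  ·
  (0,6): δ = 83.58°  ·
  (0,7): δ = 106.92°  ·
  (1,2): δ = 159.55°  ·
  (1,3): δ = 134.97°  ·
  (1,4): δ = 86.35°  ·
  (1,5): δ = 18.56°  ✓
  (1,6): δ = 10.68°  ✓
  (1,7): δ = 34.02°  ✓
  (2,3): δ = 155.43°  ·
  (2,4): δ = 106.80°  ·
  (2,5): δ = 39.01°  ✓
  (2,6): δ = 9.77°  ✓
  (2,7): δ = 13.57°  ✓
  (3,4): δ = 131.37°  ·
  (3,5): δ = 63.59°  ·
  (3,6): δ = 34.34°  ✓
  (3,7): δ = 11.00°  ✓
  (4,5): δ = 112.22°  ·
  (4,6): δ = 82.97°  ·
  (4,7): δ = 59.63°  ·
  (5,6): δ = 150.75°  ·
  (5,7): δ = 127.41°  ·
  (6,7): δ = 156.66°  ·
antipodal pairs: 9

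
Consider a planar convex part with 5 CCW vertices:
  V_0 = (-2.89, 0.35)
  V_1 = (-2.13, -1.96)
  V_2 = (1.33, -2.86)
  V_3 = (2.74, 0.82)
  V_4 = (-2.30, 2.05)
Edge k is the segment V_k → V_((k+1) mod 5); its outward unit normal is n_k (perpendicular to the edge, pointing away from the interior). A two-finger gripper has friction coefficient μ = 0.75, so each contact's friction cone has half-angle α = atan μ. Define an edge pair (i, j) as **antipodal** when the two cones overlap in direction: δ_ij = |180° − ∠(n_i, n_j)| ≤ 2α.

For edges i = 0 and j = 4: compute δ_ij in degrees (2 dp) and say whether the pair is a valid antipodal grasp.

δ = 142.65°, invalid

α = atan 0.75 = 36.87°;  2α = 73.74°
edge 0: e_0 = (+0.76, -2.31);  n_0 = (-0.9499, -0.3125)
edge 4: e_4 = (-0.59, -1.70);  n_4 = (-0.9447, +0.3279)
∠(n_0, n_4) = 37.35°
δ = |180° − 37.35°| = 142.65°
142.65° > 2α = 73.74°  →  invalid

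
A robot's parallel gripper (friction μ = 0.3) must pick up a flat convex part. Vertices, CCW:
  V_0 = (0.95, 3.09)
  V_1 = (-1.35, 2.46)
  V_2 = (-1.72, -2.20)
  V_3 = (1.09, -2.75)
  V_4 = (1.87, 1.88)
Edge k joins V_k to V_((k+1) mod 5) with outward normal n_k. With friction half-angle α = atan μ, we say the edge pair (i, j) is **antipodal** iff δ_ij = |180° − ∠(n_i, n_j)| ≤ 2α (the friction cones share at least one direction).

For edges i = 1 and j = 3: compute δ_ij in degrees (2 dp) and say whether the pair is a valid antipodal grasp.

α = atan 0.3 = 16.70°;  2α = 33.40°
edge 1: e_1 = (-0.37, -4.66);  n_1 = (-0.9969, +0.0792)
edge 3: e_3 = (+0.78, +4.63);  n_3 = (+0.9861, -0.1661)
∠(n_1, n_3) = 174.98°
δ = |180° − 174.98°| = 5.02°
5.02° ≤ 2α = 33.40°  →  valid

δ = 5.02°, valid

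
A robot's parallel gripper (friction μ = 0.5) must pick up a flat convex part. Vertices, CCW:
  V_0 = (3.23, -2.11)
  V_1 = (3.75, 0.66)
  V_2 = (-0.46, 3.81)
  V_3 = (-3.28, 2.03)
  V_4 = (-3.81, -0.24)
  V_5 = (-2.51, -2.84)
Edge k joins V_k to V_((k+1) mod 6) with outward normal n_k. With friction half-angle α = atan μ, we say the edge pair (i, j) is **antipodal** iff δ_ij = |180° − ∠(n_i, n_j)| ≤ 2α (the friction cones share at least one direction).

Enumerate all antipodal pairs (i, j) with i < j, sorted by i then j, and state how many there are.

count = 6; pairs: (0,2), (0,3), (0,4), (1,4), (1,5), (2,5)

α = atan 0.5 = 26.57°;  2α = 53.13°
n_0 = (+0.9828, -0.1845)
n_1 = (+0.5991, +0.8007)
n_2 = (-0.5338, +0.8456)
n_3 = (-0.9738, +0.2274)
n_4 = (-0.8944, -0.4472)
n_5 = (+0.1262, -0.9920)
  (0,1): δ = 116.17°  ·
  (0,2): δ = 47.11°  ✓
  (0,3): δ = 2.51°  ✓
  (0,4): δ = 37.20°  ✓
  (0,5): δ = 107.88°  ·
  (1,2): δ = 110.94°  ·
  (1,3): δ = 66.34°  ·
  (1,4): δ = 26.63°  ✓
  (1,5): δ = 44.05°  ✓
  (2,3): δ = 135.40°  ·
  (2,4): δ = 95.70°  ·
  (2,5): δ = 25.01°  ✓
  (3,4): δ = 140.29°  ·
  (3,5): δ = 69.61°  ·
  (4,5): δ = 109.32°  ·
antipodal pairs: 6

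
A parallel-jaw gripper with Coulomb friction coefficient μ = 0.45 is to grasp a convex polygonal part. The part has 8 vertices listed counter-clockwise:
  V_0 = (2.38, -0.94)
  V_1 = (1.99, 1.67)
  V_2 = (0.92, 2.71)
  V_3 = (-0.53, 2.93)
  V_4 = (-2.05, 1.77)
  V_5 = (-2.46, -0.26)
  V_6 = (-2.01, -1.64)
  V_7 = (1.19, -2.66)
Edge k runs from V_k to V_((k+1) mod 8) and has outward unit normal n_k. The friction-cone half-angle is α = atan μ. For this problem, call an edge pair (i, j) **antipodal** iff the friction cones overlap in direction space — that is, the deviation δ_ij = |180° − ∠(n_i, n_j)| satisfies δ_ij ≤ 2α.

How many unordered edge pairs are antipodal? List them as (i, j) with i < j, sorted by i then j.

count = 7; pairs: (0,4), (0,5), (1,5), (1,6), (2,6), (3,7), (4,7)

α = atan 0.45 = 24.23°;  2α = 48.46°
n_0 = (+0.9890, +0.1478)
n_1 = (+0.6970, +0.7171)
n_2 = (+0.1500, +0.9887)
n_3 = (-0.6067, +0.7950)
n_4 = (-0.9802, +0.1980)
n_5 = (-0.9507, -0.3100)
n_6 = (-0.3037, -0.9528)
n_7 = (+0.8224, -0.5690)
  (0,1): δ = 142.68°  ·
  (0,2): δ = 107.13°  ·
  (0,3): δ = 61.15°  ·
  (0,4): δ = 19.92°  ✓
  (0,5): δ = 9.56°  ✓
  (0,6): δ = 63.82°  ·
  (0,7): δ = 136.82°  ·
  (1,2): δ = 144.44°  ·
  (1,3): δ = 98.47°  ·
  (1,4): δ = 57.23°  ·
  (1,5): δ = 27.75°  ✓
  (1,6): δ = 26.51°  ✓
  (1,7): δ = 99.51°  ·
  (2,3): δ = 134.02°  ·
  (2,4): δ = 92.79°  ·
  (2,5): δ = 63.31°  ·
  (2,6): δ = 9.05°  ✓
  (2,7): δ = 63.95°  ·
  (3,4): δ = 138.77°  ·
  (3,5): δ = 109.29°  ·
  (3,6): δ = 55.03°  ·
  (3,7): δ = 17.97°  ✓
  (4,5): δ = 150.52°  ·
  (4,6): δ = 96.26°  ·
  (4,7): δ = 23.26°  ✓
  (5,6): δ = 125.74°  ·
  (5,7): δ = 52.74°  ·
  (6,7): δ = 107.00°  ·
antipodal pairs: 7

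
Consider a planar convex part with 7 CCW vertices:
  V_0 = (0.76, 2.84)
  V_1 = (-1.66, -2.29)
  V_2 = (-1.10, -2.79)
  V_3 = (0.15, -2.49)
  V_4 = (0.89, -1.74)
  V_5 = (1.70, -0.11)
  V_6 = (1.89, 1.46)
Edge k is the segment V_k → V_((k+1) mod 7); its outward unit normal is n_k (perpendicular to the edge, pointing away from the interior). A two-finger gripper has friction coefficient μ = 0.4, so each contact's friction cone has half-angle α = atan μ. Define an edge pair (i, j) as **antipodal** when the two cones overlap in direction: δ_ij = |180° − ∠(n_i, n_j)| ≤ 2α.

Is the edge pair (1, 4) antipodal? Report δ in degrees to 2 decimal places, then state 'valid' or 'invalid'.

α = atan 0.4 = 21.80°;  2α = 43.60°
edge 1: e_1 = (+0.56, -0.50);  n_1 = (-0.6660, -0.7459)
edge 4: e_4 = (+0.81, +1.63);  n_4 = (+0.8955, -0.4450)
∠(n_1, n_4) = 105.34°
δ = |180° − 105.34°| = 74.66°
74.66° > 2α = 43.60°  →  invalid

δ = 74.66°, invalid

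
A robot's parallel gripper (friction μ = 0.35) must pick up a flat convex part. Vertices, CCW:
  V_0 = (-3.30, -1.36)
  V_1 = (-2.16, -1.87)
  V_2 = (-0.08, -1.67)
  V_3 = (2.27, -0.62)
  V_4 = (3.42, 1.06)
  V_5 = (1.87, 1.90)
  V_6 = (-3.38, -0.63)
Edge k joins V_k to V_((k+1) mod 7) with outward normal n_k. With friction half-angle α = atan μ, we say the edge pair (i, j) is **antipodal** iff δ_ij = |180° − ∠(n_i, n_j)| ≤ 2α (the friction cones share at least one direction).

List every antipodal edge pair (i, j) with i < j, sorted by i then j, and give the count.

α = atan 0.35 = 19.29°;  2α = 38.58°
n_0 = (-0.4084, -0.9128)
n_1 = (+0.0957, -0.9954)
n_2 = (+0.4079, -0.9130)
n_3 = (+0.8252, -0.5649)
n_4 = (+0.4765, +0.8792)
n_5 = (-0.4341, +0.9009)
n_6 = (-0.9940, -0.1089)
  (0,1): δ = 150.41°  ·
  (0,2): δ = 131.82°  ·
  (0,3): δ = 100.29°  ·
  (0,4): δ = 4.35°  ✓
  (0,5): δ = 49.83°  ·
  (0,6): δ = 120.36°  ·
  (1,2): δ = 161.42°  ·
  (1,3): δ = 129.88°  ·
  (1,4): δ = 33.95°  ✓
  (1,5): δ = 20.24°  ✓
  (1,6): δ = 90.76°  ·
  (2,3): δ = 148.47°  ·
  (2,4): δ = 52.53°  ·
  (2,5): δ = 1.65°  ✓
  (2,6): δ = 72.18°  ·
  (3,4): δ = 84.06°  ·
  (3,5): δ = 29.88°  ✓
  (3,6): δ = 40.65°  ·
  (4,5): δ = 125.82°  ·
  (4,6): δ = 55.29°  ·
  (5,6): δ = 109.48°  ·
antipodal pairs: 5

count = 5; pairs: (0,4), (1,4), (1,5), (2,5), (3,5)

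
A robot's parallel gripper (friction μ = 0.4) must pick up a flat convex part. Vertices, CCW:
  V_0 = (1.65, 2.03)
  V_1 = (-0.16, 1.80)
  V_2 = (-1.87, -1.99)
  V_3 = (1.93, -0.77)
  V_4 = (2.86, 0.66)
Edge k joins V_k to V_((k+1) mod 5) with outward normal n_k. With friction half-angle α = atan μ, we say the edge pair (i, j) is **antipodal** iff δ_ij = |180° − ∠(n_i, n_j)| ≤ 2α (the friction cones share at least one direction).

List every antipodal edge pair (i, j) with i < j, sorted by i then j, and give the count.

count = 2; pairs: (0,2), (1,3)

α = atan 0.4 = 21.80°;  2α = 43.60°
n_0 = (-0.1261, +0.9920)
n_1 = (-0.9115, +0.4113)
n_2 = (+0.3057, -0.9521)
n_3 = (+0.8383, -0.5452)
n_4 = (+0.7495, +0.6620)
  (0,1): δ = 121.53°  ·
  (0,2): δ = 10.56°  ✓
  (0,3): δ = 49.72°  ·
  (0,4): δ = 124.21°  ·
  (1,2): δ = 47.92°  ·
  (1,3): δ = 8.75°  ✓
  (1,4): δ = 65.74°  ·
  (2,3): δ = 140.84°  ·
  (2,4): δ = 66.35°  ·
  (3,4): δ = 105.51°  ·
antipodal pairs: 2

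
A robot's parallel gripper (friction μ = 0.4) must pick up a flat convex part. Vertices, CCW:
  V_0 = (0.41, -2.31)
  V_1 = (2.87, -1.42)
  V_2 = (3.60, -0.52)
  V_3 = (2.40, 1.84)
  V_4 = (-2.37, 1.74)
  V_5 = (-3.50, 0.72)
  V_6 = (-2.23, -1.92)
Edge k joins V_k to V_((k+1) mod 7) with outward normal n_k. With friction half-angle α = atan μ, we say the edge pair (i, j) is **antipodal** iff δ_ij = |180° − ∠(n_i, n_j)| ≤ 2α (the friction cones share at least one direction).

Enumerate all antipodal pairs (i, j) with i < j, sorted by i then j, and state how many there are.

count = 5; pairs: (0,3), (0,4), (1,4), (2,5), (3,6)

α = atan 0.4 = 21.80°;  2α = 43.60°
n_0 = (+0.3402, -0.9404)
n_1 = (+0.7766, -0.6299)
n_2 = (+0.8914, +0.4532)
n_3 = (-0.0210, +0.9998)
n_4 = (-0.6701, +0.7423)
n_5 = (-0.9011, -0.4335)
n_6 = (-0.1461, -0.9893)
  (0,1): δ = 148.94°  ·
  (0,2): δ = 82.94°  ·
  (0,3): δ = 18.69°  ✓
  (0,4): δ = 22.18°  ✓
  (0,5): δ = 95.80°  ·
  (0,6): δ = 151.71°  ·
  (1,2): δ = 114.00°  ·
  (1,3): δ = 49.75°  ·
  (1,4): δ = 8.88°  ✓
  (1,5): δ = 64.74°  ·
  (1,6): δ = 120.64°  ·
  (2,3): δ = 115.75°  ·
  (2,4): δ = 74.88°  ·
  (2,5): δ = 1.26°  ✓
  (2,6): δ = 54.64°  ·
  (3,4): δ = 139.13°  ·
  (3,5): δ = 65.51°  ·
  (3,6): δ = 9.60°  ✓
  (4,5): δ = 106.38°  ·
  (4,6): δ = 50.47°  ·
  (5,6): δ = 124.09°  ·
antipodal pairs: 5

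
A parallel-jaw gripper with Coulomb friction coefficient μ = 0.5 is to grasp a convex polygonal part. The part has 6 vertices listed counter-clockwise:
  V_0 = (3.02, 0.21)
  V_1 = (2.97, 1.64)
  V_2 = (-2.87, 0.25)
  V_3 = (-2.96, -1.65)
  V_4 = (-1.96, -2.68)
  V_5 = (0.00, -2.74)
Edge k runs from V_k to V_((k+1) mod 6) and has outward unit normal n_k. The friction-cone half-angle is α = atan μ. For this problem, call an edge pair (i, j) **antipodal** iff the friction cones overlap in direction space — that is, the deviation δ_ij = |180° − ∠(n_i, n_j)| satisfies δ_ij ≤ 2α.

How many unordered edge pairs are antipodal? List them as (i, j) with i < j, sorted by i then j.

α = atan 0.5 = 26.57°;  2α = 53.13°
n_0 = (+0.9994, +0.0349)
n_1 = (-0.2315, +0.9728)
n_2 = (-0.9989, +0.0473)
n_3 = (-0.7175, -0.6966)
n_4 = (-0.0306, -0.9995)
n_5 = (+0.6988, -0.7153)
  (0,1): δ = 78.61°  ·
  (0,2): δ = 4.71°  ✓
  (0,3): δ = 42.15°  ✓
  (0,4): δ = 86.24°  ·
  (0,5): δ = 132.33°  ·
  (1,2): δ = 106.10°  ·
  (1,3): δ = 59.23°  ·
  (1,4): δ = 15.14°  ✓
  (1,5): δ = 30.94°  ✓
  (2,3): δ = 133.13°  ·
  (2,4): δ = 89.04°  ·
  (2,5): δ = 42.96°  ✓
  (3,4): δ = 135.91°  ·
  (3,5): δ = 89.83°  ·
  (4,5): δ = 133.92°  ·
antipodal pairs: 5

count = 5; pairs: (0,2), (0,3), (1,4), (1,5), (2,5)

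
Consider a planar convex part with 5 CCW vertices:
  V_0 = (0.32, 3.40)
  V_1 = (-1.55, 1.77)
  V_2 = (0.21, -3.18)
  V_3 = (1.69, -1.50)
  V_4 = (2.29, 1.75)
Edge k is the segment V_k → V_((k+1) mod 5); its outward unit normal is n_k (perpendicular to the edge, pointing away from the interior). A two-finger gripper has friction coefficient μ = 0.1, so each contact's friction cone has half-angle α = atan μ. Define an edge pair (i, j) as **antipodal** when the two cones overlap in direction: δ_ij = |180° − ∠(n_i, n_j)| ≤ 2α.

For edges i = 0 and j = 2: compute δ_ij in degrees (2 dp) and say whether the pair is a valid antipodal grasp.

α = atan 0.1 = 5.71°;  2α = 11.42°
edge 0: e_0 = (-1.87, -1.63);  n_0 = (-0.6571, +0.7538)
edge 2: e_2 = (+1.48, +1.68);  n_2 = (+0.7504, -0.6610)
∠(n_0, n_2) = 172.46°
δ = |180° − 172.46°| = 7.54°
7.54° ≤ 2α = 11.42°  →  valid

δ = 7.54°, valid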